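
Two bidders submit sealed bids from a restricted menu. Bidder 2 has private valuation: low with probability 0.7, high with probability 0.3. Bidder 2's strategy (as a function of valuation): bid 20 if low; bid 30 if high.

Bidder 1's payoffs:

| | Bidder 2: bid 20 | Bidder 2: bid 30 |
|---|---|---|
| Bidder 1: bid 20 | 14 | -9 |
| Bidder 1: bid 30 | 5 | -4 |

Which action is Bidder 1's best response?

bid 20

Compute Bidder 1's expected payoff for each action, taking the expectation over Bidder 2's type.
E[bid 20] = 0.7·(14) + 0.3·(-9) = 7.1
E[bid 30] = 0.7·(5) + 0.3·(-4) = 2.3
Best response: bid 20 (7.1 is the largest).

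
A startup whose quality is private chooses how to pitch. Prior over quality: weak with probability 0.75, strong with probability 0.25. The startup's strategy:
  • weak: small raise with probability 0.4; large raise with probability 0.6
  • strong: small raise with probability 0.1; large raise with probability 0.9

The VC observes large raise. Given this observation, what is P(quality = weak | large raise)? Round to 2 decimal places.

Apply Bayes' rule using the sender's strategy as the likelihood.
P(large raise) = 0.75·0.6 + 0.25·0.9 = 0.675
P(weak | large raise) = (0.75·0.6) / 0.675 = 0.45 / 0.675 = 0.666667

0.67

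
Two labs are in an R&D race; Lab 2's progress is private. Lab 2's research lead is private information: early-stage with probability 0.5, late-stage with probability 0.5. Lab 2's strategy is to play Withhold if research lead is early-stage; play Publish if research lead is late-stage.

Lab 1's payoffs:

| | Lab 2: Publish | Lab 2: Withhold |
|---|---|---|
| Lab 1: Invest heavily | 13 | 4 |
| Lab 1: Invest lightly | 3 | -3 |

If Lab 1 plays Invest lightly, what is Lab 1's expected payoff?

0

Take the expectation over Lab 2's research lead, weighting each type's action by its prior probability.
E[Invest lightly] = 0.5·(-3) + 0.5·3 = (-1.5) + 1.5 = 0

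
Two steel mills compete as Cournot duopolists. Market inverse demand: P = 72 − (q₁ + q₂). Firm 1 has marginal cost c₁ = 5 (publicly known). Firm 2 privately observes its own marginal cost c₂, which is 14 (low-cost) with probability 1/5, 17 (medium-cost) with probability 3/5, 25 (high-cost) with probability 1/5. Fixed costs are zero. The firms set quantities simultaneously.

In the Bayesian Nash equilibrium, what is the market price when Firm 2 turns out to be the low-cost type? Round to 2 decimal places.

Type-c best response for Firm 2: q₂(c) = (72 − c)/2 − q₁/2.
Firm 1 maximizes expected profit; its first-order condition is 72 − 2q₁ − E[q₂] − 5 = 0.
Substituting E[q₂] and solving: E[c₂] = 18, so q₁ = (72 − 2·5 + 18)/3 = 26.6667.
q₂(low-cost) = 15.6667, so P = 72 − (26.6667 + 15.6667) = 29.6667.

29.67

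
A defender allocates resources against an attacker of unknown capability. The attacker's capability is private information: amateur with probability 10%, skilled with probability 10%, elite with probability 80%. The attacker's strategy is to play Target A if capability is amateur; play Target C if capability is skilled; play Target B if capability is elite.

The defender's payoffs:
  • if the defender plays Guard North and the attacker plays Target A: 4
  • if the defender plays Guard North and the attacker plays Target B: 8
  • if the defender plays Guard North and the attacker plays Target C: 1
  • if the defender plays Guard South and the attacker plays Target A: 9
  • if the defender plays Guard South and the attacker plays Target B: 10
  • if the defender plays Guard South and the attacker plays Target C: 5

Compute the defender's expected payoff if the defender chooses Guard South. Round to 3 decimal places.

E[Guard South] = 0.1·9 + 0.1·5 + 0.8·10 = 0.9 + 0.5 + 8 = 9.4

9.400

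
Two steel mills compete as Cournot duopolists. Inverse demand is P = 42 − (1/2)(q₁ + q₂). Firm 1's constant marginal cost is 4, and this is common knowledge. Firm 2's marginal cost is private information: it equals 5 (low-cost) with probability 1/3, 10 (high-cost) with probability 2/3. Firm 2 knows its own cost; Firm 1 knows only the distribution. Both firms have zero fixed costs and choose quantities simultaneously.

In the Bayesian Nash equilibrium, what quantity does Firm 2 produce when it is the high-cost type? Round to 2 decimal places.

Type-c best response for Firm 2: q₂(c) = (42 − c) − q₁/2.
Firm 1 maximizes expected profit; its first-order condition is 42 − q₁ − (1/2)E[q₂] − 4 = 0.
Substituting E[q₂] and solving: E[c₂] = 8.33333, so q₁ = (42 − 2·4 + 8.33333)/(3/2) = 28.2222.
q₂(high-cost) = (42 − 10 − (1/2)·28.2222) = 17.8889.

17.89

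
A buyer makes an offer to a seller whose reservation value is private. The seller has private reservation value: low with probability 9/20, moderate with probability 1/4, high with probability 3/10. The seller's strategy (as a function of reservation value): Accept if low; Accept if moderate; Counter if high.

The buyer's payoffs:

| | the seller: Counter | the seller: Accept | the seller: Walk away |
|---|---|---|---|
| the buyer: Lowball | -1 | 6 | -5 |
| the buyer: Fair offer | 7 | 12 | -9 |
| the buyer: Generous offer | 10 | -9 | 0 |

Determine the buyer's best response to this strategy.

Fair offer

E[Lowball] = 9/20·(6) + 1/4·(6) + 3/10·(-1) = 39/10
E[Fair offer] = 9/20·(12) + 1/4·(12) + 3/10·(7) = 21/2
E[Generous offer] = 9/20·(-9) + 1/4·(-9) + 3/10·(10) = -33/10
Best response: Fair offer (21/2 is the largest).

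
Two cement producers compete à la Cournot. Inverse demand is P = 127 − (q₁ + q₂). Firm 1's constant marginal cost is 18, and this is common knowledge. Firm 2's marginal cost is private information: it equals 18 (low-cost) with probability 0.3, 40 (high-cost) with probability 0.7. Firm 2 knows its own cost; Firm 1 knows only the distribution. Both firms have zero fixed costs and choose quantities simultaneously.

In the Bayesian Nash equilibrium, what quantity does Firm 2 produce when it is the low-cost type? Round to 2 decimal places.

Type-c best response for Firm 2: q₂(c) = (127 − c)/2 − q₁/2.
Firm 1 maximizes expected profit; its first-order condition is 127 − 2q₁ − E[q₂] − 18 = 0.
Substituting E[q₂] and solving: E[c₂] = 33.4, so q₁ = (127 − 2·18 + 33.4)/3 = 41.4667.
q₂(low-cost) = (127 − 18 − 41.4667)/2 = 33.7667.

33.77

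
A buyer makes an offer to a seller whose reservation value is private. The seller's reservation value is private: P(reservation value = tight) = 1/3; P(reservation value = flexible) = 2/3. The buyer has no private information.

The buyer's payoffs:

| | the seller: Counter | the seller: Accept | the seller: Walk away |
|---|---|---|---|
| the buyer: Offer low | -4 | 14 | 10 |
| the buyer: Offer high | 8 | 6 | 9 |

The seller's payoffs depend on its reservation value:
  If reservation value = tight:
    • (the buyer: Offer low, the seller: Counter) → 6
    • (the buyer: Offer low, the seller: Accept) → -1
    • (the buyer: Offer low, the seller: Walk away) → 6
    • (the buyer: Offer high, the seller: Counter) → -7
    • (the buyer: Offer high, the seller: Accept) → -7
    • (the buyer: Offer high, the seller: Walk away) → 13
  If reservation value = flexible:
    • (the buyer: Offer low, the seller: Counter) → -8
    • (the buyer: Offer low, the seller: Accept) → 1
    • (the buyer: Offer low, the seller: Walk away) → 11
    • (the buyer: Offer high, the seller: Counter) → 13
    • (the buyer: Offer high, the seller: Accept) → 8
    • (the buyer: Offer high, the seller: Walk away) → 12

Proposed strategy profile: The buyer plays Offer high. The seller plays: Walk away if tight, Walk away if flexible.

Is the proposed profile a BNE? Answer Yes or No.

The buyer plays Offer high: E[Offer high] = 1/3·(9) + 2/3·(9) = 9; E[Offer low] = 10. Not best-responding. ✗
The seller (reservation value tight), facing Offer high: Counter gives -7, Accept gives -7, Walk away gives 13. Proposed Walk away is best. ✓
The seller (reservation value flexible), facing Offer high: Counter gives 13, Accept gives 8, Walk away gives 12. Proposed Walk away is not best — profitable deviation exists. ✗

No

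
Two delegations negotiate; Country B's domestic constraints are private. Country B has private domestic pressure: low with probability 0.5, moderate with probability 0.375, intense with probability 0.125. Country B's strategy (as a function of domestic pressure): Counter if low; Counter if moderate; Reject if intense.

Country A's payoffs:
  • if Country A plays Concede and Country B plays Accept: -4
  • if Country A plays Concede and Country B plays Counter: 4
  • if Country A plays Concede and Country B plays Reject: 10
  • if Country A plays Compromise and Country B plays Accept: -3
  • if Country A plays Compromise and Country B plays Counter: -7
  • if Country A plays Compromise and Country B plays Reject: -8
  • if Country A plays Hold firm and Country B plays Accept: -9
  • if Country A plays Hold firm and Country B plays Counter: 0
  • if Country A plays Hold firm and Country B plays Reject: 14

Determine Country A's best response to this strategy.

Concede

E[Concede] = 0.5·(4) + 0.375·(4) + 0.125·(10) = 4.75
E[Compromise] = 0.5·(-7) + 0.375·(-7) + 0.125·(-8) = -7.125
E[Hold firm] = 0.5·(0) + 0.375·(0) + 0.125·(14) = 1.75
Best response: Concede (4.75 is the largest).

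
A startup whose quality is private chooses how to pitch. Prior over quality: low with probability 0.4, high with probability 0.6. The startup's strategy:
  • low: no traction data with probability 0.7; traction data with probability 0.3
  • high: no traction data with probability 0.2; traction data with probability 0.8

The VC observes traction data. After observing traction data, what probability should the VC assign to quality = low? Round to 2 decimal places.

Apply Bayes' rule using the sender's strategy as the likelihood.
P(traction data) = 0.4·0.3 + 0.6·0.8 = 0.6
P(low | traction data) = (0.4·0.3) / 0.6 = 0.12 / 0.6 = 0.2

0.20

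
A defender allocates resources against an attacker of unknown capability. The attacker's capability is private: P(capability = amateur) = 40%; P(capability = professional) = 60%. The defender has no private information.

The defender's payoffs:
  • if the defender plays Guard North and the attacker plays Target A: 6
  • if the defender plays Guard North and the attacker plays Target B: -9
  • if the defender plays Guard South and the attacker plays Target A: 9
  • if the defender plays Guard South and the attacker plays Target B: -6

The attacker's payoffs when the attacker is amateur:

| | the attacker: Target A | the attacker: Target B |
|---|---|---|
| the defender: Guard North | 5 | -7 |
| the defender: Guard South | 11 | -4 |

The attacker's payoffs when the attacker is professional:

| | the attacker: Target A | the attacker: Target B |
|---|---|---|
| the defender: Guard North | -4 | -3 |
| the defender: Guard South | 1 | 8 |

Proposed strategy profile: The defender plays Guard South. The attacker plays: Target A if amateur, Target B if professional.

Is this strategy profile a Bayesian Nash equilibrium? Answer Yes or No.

Yes

The defender plays Guard South: E[Guard South] = 0.4·(9) + 0.6·(-6) = 0; E[Guard North] = -3. Best-responding. ✓
The attacker (capability amateur), facing Guard South: Target A gives 11, Target B gives -4. Proposed Target A is best. ✓
The attacker (capability professional), facing Guard South: Target A gives 1, Target B gives 8. Proposed Target B is best. ✓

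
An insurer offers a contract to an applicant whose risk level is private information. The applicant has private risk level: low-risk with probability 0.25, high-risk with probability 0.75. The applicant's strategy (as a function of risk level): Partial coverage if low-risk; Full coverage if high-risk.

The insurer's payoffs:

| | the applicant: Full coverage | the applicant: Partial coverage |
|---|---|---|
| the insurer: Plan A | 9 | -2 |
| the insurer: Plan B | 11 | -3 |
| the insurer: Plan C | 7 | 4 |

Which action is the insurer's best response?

Compute the insurer's expected payoff for each action, taking the expectation over the applicant's type.
E[Plan A] = 0.25·(-2) + 0.75·(9) = 6.25
E[Plan B] = 0.25·(-3) + 0.75·(11) = 7.5
E[Plan C] = 0.25·(4) + 0.75·(7) = 6.25
Best response: Plan B (7.5 is the largest).

Plan B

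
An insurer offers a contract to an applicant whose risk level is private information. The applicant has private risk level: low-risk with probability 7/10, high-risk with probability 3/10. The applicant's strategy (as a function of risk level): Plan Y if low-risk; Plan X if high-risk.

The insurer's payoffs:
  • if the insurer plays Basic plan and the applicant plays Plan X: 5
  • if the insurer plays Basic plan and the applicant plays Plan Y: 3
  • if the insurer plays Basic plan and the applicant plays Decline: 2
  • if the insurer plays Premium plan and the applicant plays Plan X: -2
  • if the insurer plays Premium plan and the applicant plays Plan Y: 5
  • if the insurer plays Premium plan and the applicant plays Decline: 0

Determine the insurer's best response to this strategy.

Basic plan

E[Basic plan] = 7/10·(3) + 3/10·(5) = 18/5
E[Premium plan] = 7/10·(5) + 3/10·(-2) = 29/10
Best response: Basic plan (18/5 is the largest).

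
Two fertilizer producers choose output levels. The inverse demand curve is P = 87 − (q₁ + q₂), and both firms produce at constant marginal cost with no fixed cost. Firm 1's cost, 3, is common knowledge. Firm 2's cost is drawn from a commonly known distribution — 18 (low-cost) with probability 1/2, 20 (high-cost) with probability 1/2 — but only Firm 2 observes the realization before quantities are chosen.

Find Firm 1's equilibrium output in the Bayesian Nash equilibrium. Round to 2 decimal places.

Firm 2 with cost c maximizes (87 − (q₁+q₂) − c)·q₂, giving q₂(c) = (87 − c − q₁)/2.
E[c₂] = 1/2·18 + 1/2·20 = 19
Firm 1's FOC against E[q₂] yields q₁ = (87 − 2·3 + E[c₂])/3 = (87 − 6 + 19)/3 = 33.3333.

33.33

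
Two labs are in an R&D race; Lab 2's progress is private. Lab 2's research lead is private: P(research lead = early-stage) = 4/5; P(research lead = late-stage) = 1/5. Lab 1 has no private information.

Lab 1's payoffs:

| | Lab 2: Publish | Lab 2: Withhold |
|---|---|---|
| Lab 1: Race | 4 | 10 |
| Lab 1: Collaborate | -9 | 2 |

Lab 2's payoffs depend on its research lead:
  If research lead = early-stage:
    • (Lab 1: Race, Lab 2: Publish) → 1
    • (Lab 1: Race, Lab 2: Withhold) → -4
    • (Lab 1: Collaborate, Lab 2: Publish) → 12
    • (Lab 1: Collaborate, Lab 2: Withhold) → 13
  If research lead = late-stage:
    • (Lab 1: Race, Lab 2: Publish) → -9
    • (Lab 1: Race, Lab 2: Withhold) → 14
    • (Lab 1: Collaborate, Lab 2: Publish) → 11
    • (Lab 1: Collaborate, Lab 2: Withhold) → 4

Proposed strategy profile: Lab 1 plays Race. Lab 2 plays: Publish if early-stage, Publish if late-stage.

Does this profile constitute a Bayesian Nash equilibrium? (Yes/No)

A profile is a BNE iff every type of every player is best-responding given beliefs about the other side.
Lab 1 plays Race: E[Race] = 4/5·(4) + 1/5·(4) = 4; E[Collaborate] = -9. Best-responding. ✓
Lab 2 (research lead early-stage), facing Race: Publish gives 1, Withhold gives -4. Proposed Publish is best. ✓
Lab 2 (research lead late-stage), facing Race: Publish gives -9, Withhold gives 14. Proposed Publish is not best — profitable deviation exists. ✗

No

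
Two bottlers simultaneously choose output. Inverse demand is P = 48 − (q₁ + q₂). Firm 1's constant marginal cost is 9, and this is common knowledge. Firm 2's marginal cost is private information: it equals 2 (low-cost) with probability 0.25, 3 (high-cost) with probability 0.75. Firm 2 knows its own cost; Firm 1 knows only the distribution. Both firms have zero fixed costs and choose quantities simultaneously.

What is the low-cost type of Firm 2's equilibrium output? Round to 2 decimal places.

Type-c best response for Firm 2: q₂(c) = (48 − c)/2 − q₁/2.
Firm 1 maximizes expected profit; its first-order condition is 48 − 2q₁ − E[q₂] − 9 = 0.
Substituting E[q₂] and solving: E[c₂] = 2.75, so q₁ = (48 − 2·9 + 2.75)/3 = 10.9167.
q₂(low-cost) = (48 − 2 − 10.9167)/2 = 17.5417.

17.54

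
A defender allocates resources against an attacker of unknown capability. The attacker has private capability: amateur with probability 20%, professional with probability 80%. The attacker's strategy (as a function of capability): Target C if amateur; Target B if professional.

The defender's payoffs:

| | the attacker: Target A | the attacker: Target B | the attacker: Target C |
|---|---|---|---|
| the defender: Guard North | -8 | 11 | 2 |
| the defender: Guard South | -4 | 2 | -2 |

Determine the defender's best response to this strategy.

Guard North

Compute the defender's expected payoff for each action, taking the expectation over the attacker's type.
E[Guard North] = 0.2·(2) + 0.8·(11) = 9.2
E[Guard South] = 0.2·(-2) + 0.8·(2) = 1.2
Best response: Guard North (9.2 is the largest).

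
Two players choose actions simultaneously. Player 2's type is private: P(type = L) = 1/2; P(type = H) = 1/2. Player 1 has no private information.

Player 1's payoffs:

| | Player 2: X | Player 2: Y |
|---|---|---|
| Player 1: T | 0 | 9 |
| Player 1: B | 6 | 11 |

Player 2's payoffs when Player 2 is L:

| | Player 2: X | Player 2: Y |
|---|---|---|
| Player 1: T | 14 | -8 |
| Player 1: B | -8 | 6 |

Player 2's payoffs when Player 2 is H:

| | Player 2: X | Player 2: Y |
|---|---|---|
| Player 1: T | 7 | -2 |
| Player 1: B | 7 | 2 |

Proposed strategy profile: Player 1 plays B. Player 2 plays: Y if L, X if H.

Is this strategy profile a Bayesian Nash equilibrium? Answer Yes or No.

A profile is a BNE iff every type of every player is best-responding given beliefs about the other side.
Player 1 plays B: E[B] = 1/2·(11) + 1/2·(6) = 17/2; E[T] = 9/2. Best-responding. ✓
Player 2 (type L), facing B: X gives -8, Y gives 6. Proposed Y is best. ✓
Player 2 (type H), facing B: X gives 7, Y gives 2. Proposed X is best. ✓

Yes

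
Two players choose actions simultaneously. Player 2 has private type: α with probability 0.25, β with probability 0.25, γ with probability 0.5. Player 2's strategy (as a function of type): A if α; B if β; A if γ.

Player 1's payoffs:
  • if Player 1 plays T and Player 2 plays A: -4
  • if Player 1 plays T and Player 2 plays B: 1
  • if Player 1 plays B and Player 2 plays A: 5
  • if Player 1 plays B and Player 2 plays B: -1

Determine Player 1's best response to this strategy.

B

Compute Player 1's expected payoff for each action, taking the expectation over Player 2's type.
E[T] = 0.25·(-4) + 0.25·(1) + 0.5·(-4) = -2.75
E[B] = 0.25·(5) + 0.25·(-1) + 0.5·(5) = 3.5
Best response: B (3.5 is the largest).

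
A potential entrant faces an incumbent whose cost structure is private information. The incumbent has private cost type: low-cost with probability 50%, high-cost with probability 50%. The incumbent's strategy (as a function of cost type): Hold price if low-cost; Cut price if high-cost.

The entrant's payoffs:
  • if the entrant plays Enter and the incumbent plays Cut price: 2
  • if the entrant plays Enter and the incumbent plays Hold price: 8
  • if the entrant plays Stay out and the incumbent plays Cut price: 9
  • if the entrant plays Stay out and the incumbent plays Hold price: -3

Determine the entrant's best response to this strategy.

Enter

E[Enter] = 0.5·(8) + 0.5·(2) = 5
E[Stay out] = 0.5·(-3) + 0.5·(9) = 3
Best response: Enter (5 is the largest).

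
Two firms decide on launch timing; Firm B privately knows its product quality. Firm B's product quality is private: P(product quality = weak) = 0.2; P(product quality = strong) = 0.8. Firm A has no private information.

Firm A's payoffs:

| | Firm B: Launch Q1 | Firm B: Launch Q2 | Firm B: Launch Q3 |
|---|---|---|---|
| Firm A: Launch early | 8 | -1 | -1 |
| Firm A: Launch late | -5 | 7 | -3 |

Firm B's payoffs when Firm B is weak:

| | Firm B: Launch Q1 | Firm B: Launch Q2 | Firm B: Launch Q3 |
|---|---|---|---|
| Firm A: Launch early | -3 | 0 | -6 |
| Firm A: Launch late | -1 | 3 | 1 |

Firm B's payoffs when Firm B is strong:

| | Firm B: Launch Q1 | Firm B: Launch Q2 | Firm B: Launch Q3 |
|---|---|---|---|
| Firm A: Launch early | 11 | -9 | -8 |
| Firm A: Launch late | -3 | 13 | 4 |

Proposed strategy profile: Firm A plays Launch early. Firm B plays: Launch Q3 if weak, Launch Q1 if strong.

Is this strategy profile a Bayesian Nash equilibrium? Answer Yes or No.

No

Firm A plays Launch early: E[Launch early] = 0.2·(-1) + 0.8·(8) = 6.2; E[Launch late] = -4.6. Best-responding. ✓
Firm B (product quality weak), facing Launch early: Launch Q1 gives -3, Launch Q2 gives 0, Launch Q3 gives -6. Proposed Launch Q3 is not best — profitable deviation exists. ✗
Firm B (product quality strong), facing Launch early: Launch Q1 gives 11, Launch Q2 gives -9, Launch Q3 gives -8. Proposed Launch Q1 is best. ✓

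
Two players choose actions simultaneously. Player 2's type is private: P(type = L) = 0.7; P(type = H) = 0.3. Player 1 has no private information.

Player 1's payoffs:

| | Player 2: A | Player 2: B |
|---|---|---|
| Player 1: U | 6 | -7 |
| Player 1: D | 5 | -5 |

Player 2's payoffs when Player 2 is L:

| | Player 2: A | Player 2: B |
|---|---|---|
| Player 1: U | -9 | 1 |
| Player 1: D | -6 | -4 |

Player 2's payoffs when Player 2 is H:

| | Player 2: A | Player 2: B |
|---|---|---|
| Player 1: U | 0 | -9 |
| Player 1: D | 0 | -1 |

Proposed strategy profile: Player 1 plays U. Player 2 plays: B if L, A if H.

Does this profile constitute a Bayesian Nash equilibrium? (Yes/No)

Player 1 plays U: E[U] = 0.7·(-7) + 0.3·(6) = -3.1; E[D] = -2. Not best-responding. ✗
Player 2 (type L), facing U: A gives -9, B gives 1. Proposed B is best. ✓
Player 2 (type H), facing U: A gives 0, B gives -9. Proposed A is best. ✓

No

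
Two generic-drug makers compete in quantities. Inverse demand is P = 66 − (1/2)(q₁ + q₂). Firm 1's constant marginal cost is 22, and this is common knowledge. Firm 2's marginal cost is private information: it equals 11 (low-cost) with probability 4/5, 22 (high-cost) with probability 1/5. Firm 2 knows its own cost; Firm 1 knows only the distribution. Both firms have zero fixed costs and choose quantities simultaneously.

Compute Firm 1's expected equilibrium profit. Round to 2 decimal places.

Type-c best response for Firm 2: q₂(c) = (66 − c) − q₁/2.
Firm 1 maximizes expected profit; its first-order condition is 66 − q₁ − (1/2)E[q₂] − 22 = 0.
Substituting E[q₂] and solving: E[c₂] = 13.2, so q₁ = (66 − 2·22 + 13.2)/(3/2) = 23.4667.
E[P] = 66 − (1/2)·(q₁ + E[q₂]) = 33.7333; Firm 1's expected profit = (E[P] − 22)·q₁ = (33.7333 − 22)·23.4667 = 275.342.

275.34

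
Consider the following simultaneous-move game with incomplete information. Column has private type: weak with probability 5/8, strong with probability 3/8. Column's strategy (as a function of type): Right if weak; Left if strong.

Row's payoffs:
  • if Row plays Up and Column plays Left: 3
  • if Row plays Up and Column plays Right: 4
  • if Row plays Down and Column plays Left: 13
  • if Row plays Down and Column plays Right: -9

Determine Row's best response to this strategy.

Up

E[Up] = 5/8·(4) + 3/8·(3) = 29/8
E[Down] = 5/8·(-9) + 3/8·(13) = -3/4
Best response: Up (29/8 is the largest).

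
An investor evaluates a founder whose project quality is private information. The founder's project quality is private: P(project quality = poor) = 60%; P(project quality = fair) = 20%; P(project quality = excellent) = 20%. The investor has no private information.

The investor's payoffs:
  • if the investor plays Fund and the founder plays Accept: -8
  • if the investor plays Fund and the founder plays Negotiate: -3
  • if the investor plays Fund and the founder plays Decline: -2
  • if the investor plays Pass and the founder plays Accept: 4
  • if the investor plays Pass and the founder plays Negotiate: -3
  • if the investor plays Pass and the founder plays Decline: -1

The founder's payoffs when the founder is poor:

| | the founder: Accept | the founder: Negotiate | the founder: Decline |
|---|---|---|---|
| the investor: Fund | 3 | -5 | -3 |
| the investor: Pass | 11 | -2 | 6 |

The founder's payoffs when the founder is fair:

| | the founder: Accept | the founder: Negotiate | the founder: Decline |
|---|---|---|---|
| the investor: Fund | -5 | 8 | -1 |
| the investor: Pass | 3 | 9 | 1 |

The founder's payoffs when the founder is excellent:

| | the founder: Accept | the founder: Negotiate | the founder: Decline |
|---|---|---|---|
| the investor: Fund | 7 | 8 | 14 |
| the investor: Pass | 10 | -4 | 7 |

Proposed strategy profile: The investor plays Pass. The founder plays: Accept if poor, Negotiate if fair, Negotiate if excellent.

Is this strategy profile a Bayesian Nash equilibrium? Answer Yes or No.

No

The investor plays Pass: E[Pass] = 0.6·(4) + 0.2·(-3) + 0.2·(-3) = 1.2; E[Fund] = -6. Best-responding. ✓
The founder (project quality poor), facing Pass: Accept gives 11, Negotiate gives -2, Decline gives 6. Proposed Accept is best. ✓
The founder (project quality fair), facing Pass: Accept gives 3, Negotiate gives 9, Decline gives 1. Proposed Negotiate is best. ✓
The founder (project quality excellent), facing Pass: Accept gives 10, Negotiate gives -4, Decline gives 7. Proposed Negotiate is not best — profitable deviation exists. ✗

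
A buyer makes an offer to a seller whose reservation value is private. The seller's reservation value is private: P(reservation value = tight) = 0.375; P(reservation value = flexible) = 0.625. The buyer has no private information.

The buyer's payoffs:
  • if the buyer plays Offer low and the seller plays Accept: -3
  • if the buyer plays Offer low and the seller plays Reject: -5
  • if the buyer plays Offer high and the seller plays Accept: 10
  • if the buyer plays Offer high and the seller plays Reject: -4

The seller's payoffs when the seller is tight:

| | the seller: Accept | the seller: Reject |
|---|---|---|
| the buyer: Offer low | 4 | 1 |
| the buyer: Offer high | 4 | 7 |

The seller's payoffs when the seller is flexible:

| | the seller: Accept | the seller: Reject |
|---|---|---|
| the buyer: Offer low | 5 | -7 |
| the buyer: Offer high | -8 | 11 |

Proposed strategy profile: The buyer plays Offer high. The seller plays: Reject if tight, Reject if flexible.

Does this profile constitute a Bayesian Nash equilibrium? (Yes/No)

The buyer plays Offer high: E[Offer high] = 0.375·(-4) + 0.625·(-4) = -4; E[Offer low] = -5. Best-responding. ✓
The seller (reservation value tight), facing Offer high: Accept gives 4, Reject gives 7. Proposed Reject is best. ✓
The seller (reservation value flexible), facing Offer high: Accept gives -8, Reject gives 11. Proposed Reject is best. ✓

Yes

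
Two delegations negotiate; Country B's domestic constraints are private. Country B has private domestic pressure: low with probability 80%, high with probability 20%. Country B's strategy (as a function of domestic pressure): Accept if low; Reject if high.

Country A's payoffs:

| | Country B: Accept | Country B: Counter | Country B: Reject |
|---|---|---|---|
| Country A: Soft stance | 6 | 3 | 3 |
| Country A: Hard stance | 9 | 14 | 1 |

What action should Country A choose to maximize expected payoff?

Compute Country A's expected payoff for each action, taking the expectation over Country B's type.
E[Soft stance] = 0.8·(6) + 0.2·(3) = 5.4
E[Hard stance] = 0.8·(9) + 0.2·(1) = 7.4
Best response: Hard stance (7.4 is the largest).

Hard stance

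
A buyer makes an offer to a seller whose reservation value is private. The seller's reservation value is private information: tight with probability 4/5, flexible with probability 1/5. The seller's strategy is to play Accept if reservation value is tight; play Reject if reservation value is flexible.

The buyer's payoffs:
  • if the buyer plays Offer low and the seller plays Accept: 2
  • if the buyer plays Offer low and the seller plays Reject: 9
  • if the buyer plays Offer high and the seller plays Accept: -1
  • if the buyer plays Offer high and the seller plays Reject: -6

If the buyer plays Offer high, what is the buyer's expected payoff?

-2

E[Offer high] = 4/5·(-1) + 1/5·(-6) = (-4/5) + (-6/5) = -2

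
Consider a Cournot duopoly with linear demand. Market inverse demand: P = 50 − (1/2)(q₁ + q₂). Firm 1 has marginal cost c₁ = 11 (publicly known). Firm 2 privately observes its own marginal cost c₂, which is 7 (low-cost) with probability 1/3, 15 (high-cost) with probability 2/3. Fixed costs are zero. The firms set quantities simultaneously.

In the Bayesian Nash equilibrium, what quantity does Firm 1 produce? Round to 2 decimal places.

Type-c best response for Firm 2: q₂(c) = (50 − c) − q₁/2.
Firm 1 maximizes expected profit; its first-order condition is 50 − q₁ − (1/2)E[q₂] − 11 = 0.
Substituting E[q₂] and solving: E[c₂] = 12.3333, so q₁ = (50 − 2·11 + 12.3333)/(3/2) = 26.8889.

26.89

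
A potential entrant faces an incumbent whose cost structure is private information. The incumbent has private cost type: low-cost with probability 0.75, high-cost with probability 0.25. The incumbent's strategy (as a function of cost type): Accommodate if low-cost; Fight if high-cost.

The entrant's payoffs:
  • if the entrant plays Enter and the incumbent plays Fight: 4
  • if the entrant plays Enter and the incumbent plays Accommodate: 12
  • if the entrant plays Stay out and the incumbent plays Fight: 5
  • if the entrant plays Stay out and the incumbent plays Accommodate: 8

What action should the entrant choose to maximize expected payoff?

Compute the entrant's expected payoff for each action, taking the expectation over the incumbent's type.
E[Enter] = 0.75·(12) + 0.25·(4) = 10
E[Stay out] = 0.75·(8) + 0.25·(5) = 7.25
Best response: Enter (10 is the largest).

Enter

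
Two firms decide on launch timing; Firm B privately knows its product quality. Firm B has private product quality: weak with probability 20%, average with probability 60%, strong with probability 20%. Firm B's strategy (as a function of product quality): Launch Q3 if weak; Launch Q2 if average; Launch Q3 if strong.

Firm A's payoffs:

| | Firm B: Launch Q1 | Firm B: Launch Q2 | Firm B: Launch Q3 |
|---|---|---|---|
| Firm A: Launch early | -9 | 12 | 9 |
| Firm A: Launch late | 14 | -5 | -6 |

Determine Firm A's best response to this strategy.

E[Launch early] = 0.2·(9) + 0.6·(12) + 0.2·(9) = 10.8
E[Launch late] = 0.2·(-6) + 0.6·(-5) + 0.2·(-6) = -5.4
Best response: Launch early (10.8 is the largest).

Launch early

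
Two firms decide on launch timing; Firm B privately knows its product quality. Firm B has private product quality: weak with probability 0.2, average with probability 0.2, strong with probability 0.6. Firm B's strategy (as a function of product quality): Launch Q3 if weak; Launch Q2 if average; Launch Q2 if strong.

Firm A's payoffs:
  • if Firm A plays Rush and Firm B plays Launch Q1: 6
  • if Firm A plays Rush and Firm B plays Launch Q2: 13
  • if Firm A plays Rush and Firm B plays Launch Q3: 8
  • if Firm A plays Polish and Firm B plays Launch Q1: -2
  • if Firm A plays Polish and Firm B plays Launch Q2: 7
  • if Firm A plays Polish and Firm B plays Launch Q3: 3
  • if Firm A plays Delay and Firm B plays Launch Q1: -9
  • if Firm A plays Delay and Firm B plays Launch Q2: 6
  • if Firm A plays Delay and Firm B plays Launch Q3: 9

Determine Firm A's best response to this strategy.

Rush

E[Rush] = 0.2·(8) + 0.2·(13) + 0.6·(13) = 12
E[Polish] = 0.2·(3) + 0.2·(7) + 0.6·(7) = 6.2
E[Delay] = 0.2·(9) + 0.2·(6) + 0.6·(6) = 6.6
Best response: Rush (12 is the largest).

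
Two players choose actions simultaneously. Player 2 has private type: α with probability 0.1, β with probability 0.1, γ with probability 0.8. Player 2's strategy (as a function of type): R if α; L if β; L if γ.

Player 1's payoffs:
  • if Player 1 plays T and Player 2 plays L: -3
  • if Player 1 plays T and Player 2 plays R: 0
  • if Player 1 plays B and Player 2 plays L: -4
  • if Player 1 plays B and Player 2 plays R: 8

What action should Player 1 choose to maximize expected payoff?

T

Compute Player 1's expected payoff for each action, taking the expectation over Player 2's type.
E[T] = 0.1·(0) + 0.1·(-3) + 0.8·(-3) = -2.7
E[B] = 0.1·(8) + 0.1·(-4) + 0.8·(-4) = -2.8
Best response: T (-2.7 is the largest).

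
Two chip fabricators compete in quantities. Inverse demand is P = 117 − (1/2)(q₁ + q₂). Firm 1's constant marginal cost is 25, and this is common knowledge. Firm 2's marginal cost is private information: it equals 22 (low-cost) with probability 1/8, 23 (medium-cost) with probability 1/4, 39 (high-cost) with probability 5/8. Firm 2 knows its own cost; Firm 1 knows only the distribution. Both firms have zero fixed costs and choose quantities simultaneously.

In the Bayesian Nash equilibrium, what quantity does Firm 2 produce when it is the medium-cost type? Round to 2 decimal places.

60.71

Firm 2 with cost c maximizes (117 − (1/2)(q₁+q₂) − c)·q₂, giving q₂(c) = (117 − c − (1/2)q₁).
E[c₂] = 1/8·22 + 1/4·23 + 5/8·39 = 32.875
Firm 1's FOC against E[q₂] yields q₁ = (117 − 2·25 + E[c₂])/(3/2) = (117 − 50 + 32.875)/(3/2) = 66.5833.
q₂(medium-cost) = (117 − 23 − (1/2)·66.5833) = 60.7083.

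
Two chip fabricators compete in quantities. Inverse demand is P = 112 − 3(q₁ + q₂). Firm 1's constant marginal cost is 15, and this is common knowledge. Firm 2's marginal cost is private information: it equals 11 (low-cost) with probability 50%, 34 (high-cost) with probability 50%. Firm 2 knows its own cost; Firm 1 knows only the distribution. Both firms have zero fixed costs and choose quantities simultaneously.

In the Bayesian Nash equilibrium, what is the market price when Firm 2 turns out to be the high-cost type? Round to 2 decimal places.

55.58

Each type of Firm 2 best-responds to q₁; Firm 1 best-responds to the expected q₂ over Firm 2's types.
Firm 2 with cost c maximizes (112 − 3(q₁+q₂) − c)·q₂, giving q₂(c) = (112 − c − 3q₁)/6.
E[c₂] = 0.5·11 + 0.5·34 = 22.5
Firm 1's FOC against E[q₂] yields q₁ = (112 − 2·15 + E[c₂])/9 = (112 − 30 + 22.5)/9 = 11.6111.
q₂(high-cost) = 7.19444, so P = 112 − 3·(11.6111 + 7.19444) = 55.5833.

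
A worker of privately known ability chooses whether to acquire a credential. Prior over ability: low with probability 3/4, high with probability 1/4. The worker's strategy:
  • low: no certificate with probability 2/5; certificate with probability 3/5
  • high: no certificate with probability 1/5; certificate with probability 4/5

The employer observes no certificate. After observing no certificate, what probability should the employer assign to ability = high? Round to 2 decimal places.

Apply Bayes' rule using the sender's strategy as the likelihood.
P(no certificate) = (3/4)·(2/5) + (1/4)·(1/5) = 7/20
P(high | no certificate) = ((1/4)·(1/5)) / (7/20) = (1/20) / (7/20) = 1/7

0.14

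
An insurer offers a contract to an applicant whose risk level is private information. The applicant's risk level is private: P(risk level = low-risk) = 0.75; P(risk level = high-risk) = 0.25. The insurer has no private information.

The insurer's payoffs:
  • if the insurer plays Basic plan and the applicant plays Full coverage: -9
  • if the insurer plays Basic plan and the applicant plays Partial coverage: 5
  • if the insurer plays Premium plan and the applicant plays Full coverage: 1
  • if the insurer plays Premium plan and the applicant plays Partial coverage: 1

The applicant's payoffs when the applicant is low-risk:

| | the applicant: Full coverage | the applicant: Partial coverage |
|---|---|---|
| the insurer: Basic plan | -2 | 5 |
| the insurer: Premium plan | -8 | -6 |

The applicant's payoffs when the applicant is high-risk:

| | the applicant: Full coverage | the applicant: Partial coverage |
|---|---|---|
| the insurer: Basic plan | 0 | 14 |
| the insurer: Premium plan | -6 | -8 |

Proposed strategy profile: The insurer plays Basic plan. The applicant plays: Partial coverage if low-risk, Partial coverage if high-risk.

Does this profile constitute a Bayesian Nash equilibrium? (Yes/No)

The insurer plays Basic plan: E[Basic plan] = 0.75·(5) + 0.25·(5) = 5; E[Premium plan] = 1. Best-responding. ✓
The applicant (risk level low-risk), facing Basic plan: Full coverage gives -2, Partial coverage gives 5. Proposed Partial coverage is best. ✓
The applicant (risk level high-risk), facing Basic plan: Full coverage gives 0, Partial coverage gives 14. Proposed Partial coverage is best. ✓

Yes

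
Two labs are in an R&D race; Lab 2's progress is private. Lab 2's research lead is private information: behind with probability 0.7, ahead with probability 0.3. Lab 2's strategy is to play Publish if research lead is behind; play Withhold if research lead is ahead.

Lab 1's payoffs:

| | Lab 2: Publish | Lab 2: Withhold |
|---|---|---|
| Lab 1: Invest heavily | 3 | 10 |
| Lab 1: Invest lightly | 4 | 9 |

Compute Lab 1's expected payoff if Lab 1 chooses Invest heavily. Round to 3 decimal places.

Take the expectation over Lab 2's research lead, weighting each type's action by its prior probability.
E[Invest heavily] = 0.7·3 + 0.3·10 = 2.1 + 3 = 5.1

5.100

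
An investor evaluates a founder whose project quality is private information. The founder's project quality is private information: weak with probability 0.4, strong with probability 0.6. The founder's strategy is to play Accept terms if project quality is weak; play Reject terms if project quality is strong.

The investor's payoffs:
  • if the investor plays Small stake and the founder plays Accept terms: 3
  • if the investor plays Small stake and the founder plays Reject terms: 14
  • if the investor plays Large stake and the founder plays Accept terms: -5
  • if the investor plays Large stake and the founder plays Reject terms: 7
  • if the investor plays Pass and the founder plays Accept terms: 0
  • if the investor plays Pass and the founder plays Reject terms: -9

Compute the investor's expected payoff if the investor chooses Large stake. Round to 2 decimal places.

2.20

E[Large stake] = 0.4·(-5) + 0.6·7 = (-2) + 4.2 = 2.2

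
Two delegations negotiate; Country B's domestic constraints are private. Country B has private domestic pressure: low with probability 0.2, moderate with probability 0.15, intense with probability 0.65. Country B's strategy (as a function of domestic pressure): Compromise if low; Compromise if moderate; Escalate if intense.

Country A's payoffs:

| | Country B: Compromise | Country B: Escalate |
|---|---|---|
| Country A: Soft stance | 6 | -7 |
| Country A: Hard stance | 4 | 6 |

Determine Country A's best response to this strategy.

E[Soft stance] = 0.2·(6) + 0.15·(6) + 0.65·(-7) = -2.45
E[Hard stance] = 0.2·(4) + 0.15·(4) + 0.65·(6) = 5.3
Best response: Hard stance (5.3 is the largest).

Hard stance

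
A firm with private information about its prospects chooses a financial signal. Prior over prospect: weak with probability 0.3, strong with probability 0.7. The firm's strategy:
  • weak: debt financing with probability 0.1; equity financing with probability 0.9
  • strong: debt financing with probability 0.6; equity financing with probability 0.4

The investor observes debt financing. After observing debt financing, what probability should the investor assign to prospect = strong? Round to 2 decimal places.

Apply Bayes' rule using the sender's strategy as the likelihood.
P(debt financing) = 0.3·0.1 + 0.7·0.6 = 0.45
P(strong | debt financing) = (0.7·0.6) / 0.45 = 0.42 / 0.45 = 0.933333

0.93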